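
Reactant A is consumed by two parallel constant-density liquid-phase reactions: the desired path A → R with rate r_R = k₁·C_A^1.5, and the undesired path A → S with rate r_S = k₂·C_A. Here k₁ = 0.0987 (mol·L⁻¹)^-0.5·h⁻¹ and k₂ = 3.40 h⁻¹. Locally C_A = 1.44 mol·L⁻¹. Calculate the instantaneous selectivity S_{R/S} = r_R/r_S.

0.0348

S_{R/S} = r_R/r_S = (k₁·C_A^1.5)/(k₂·C_A) = (k₁/k₂)·C_A^0.5.
= (0.0987×1.440^1.5) / (3.40×1.440) = 0.1706/4.896 = 0.0348.
Since the desired path is higher order in A, keeping C_A high (PFR or concentrated feed) favours R.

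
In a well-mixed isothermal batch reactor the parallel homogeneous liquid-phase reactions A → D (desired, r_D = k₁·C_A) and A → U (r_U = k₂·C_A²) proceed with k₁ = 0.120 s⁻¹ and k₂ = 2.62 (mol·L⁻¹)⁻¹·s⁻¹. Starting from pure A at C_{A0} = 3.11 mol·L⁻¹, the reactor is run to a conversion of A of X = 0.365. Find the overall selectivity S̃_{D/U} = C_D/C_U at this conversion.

C_A = C_{A0}(1−X) = 1.975 mol·L⁻¹.
Along a PFR/batch, dC_D/dC_A = −r_D/(r_D+r_U) = −k₁/(k₁+k₂·C_A).
Integrating from C_{A0} to C_A: C_D = (0.120/2.62)·ln[(0.120+2.62·3.11)/(0.120+2.62·1.97)] = 0.04580·ln(8.268/5.294) = 0.02042 mol·L⁻¹.
C_U = (C_{A0}−C_A)−C_D = 1.115 mol·L⁻¹; S̃_{D/U} = 0.02042/1.115 = 0.0183.

0.0183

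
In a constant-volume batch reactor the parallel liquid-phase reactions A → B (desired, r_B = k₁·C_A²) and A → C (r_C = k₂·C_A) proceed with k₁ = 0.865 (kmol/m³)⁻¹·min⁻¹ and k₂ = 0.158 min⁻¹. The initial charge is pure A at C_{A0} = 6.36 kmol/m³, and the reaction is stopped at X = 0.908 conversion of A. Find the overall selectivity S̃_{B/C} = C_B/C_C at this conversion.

13.8

C_A = C_{A0}(1−X) = 0.5851 kmol/m³.
Along a PFR/batch, dC_C/dC_A = −r_C/(r_B+r_C) = −k₂/(k₂+k₁·C_A).
Integrating from C_{A0} to C_A: C_C = (0.158/0.865)·ln[(0.158+0.865·6.36)/(0.158+0.865·0.585)] = 0.1827·ln(5.659/0.6641) = 0.3914 kmol/m³.
Then C_B = (C_{A0}−C_A) − C_C = 5.775 − 0.3914 = 5.384 kmol/m³.
S̃_{B/C} = C_B/C_C = 5.384/0.3914 = 13.8.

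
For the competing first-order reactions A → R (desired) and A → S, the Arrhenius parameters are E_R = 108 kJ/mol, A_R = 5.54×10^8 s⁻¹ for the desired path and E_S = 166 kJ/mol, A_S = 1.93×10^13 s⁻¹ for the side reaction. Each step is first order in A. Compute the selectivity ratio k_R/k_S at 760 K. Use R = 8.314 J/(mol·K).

0.278

Since both paths have the same order in A, the concentration cancels and S_{R/S} = k_R/k_S = (A_R/A_S)·exp[(E_S−E_R)/(RT)].
(E_S−E_R)/(RT) = (166−108)×10³/(8.314×760) = 58000/6319 = 9.179.
k_R/k_S = (5.54×10^8/1.93×10^13)·exp(9.179) = 2.870×10^-5 × 9693 = 0.278.
Since E_R < E_S, lowering the temperature improves selectivity toward R.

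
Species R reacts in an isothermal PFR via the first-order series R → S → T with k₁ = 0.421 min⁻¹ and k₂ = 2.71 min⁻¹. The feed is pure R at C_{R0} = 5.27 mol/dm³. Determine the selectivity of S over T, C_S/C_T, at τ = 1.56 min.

Solving the coupled first-order balances gives C_S(τ) = [k₁/(k₂−k₁)]·C_{R0}·(e^(−k₁τ) − e^(−k₂τ)).
e^(−k₁τ) = e^(−0.421×1.56) = e^(−0.6568) = 0.5185; e^(−k₂τ) = e^(−4.228) = 0.01459.
C_S = 0.421×5.27/(2.71−0.421) × (0.5185−0.01459) = 0.9693×0.5039 = 0.4885 mol/dm³.
C_R = C_{R0}e^(−k₁τ) = 2.733 mol/dm³, so C_T = C_{R0}−C_R−C_S = 2.049 mol/dm³; C_S/C_T = 0.238.

0.238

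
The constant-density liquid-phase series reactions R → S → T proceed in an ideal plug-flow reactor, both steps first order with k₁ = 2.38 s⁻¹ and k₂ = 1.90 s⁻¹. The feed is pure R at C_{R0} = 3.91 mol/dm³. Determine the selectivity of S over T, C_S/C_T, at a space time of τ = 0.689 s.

0.879

Solving the coupled first-order balances gives C_S(τ) = [k₁/(k₂−k₁)]·C_{R0}·(e^(−k₁τ) − e^(−k₂τ)).
e^(−k₁τ) = e^(−2.38×0.689) = e^(−1.640) = 0.1940; e^(−k₂τ) = e^(−1.309) = 0.2701.
C_S = 2.38×3.91/(1.90−2.38) × (0.1940−0.2701) = (-19.39)×(-0.07605) = 1.474 mol/dm³.
C_R = C_{R0}e^(−k₁τ) = 0.7586 mol/dm³, so C_T = C_{R0}−C_R−C_S = 1.677 mol/dm³; C_S/C_T = 0.879.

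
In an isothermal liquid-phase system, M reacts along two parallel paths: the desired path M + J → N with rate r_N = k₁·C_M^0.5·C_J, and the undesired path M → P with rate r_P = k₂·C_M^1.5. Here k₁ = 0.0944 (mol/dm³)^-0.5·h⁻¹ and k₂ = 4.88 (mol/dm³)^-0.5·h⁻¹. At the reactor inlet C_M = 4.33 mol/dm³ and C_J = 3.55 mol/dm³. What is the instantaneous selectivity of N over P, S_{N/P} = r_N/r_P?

0.0159

S_{N/P} = r_N/r_P = (k₁·C_M^0.5·C_J)/(k₂·C_M^1.5) = (k₁/k₂)·C_M⁻¹·C_J.
= (0.0944×4.330^0.5×3.550) / (4.88×4.330^1.5) = 0.6973/43.97 = 0.0159.
The undesired path is higher order in M, so low C_M (CSTR or dilute feed) favours N.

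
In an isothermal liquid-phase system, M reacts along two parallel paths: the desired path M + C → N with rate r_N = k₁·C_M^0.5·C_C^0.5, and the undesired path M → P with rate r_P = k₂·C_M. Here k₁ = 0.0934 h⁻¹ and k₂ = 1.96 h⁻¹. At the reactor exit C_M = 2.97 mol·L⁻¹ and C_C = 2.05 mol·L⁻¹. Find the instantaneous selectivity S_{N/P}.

S_{N/P} = r_N/r_P = (k₁·C_M^0.5·C_C^0.5)/(k₂·C_M) = (k₁/k₂)·C_M^-0.5·C_C^0.5.
= (0.0934×2.970^0.5×2.050^0.5) / (1.96×2.970) = 0.2305/5.821 = 0.0396.

0.0396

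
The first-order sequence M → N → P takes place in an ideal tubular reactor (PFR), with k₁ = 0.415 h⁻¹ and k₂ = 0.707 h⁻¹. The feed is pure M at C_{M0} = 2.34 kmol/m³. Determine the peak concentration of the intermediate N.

Evaluating C_N at τ_opt = ln(k₂/k₁)/(k₂−k₁) gives C_{N,max}/C_{M0} = (k₁/k₂)^[k₂/(k₂−k₁)].
= (0.415/0.707)^(0.707/(0.707−0.415)) = (0.5870)^(2.421) = 0.2753.
C_{N,max} = 0.2753×2.34 = 0.644 kmol/m³.

0.644 kmol/m³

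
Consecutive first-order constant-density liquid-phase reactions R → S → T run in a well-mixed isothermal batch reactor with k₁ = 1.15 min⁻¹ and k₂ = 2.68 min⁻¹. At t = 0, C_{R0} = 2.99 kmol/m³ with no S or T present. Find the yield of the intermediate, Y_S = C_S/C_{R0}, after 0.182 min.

0.148

Solving the coupled first-order balances gives C_S(t) = [k₁/(k₂−k₁)]·C_{R0}·(e^(−k₁t) − e^(−k₂t)).
e^(−k₁t) = e^(−1.15×0.182) = e^(−0.2093) = 0.8112; e^(−k₂t) = e^(−0.4878) = 0.6140.
C_S = 1.15×2.99/(2.68−1.15) × (0.8112−0.6140) = 2.247×0.1972 = 0.4431 kmol/m³.
Y_S = C_S/C_{R0} = 0.4431/2.99 = 0.148.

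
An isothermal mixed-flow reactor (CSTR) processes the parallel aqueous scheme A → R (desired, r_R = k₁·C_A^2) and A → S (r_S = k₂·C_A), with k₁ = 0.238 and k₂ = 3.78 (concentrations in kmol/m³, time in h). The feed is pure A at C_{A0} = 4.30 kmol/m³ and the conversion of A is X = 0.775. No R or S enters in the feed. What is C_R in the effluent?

Exit C_A = C_{A0}(1−X) = 4.30×0.225 = 0.9675 kmol/m³.
In a CSTR the entire volume is at exit conditions, so r_R = 0.238×0.9675^2 = 0.2228 and r_S = 3.78×0.9675 = 3.657.
Fraction of consumed A going to R: r_R/(r_R+r_S) = 0.05742.
C_R = 0.05742·C_{A0}·X = 0.05742×4.30×0.775 = 0.191 kmol/m³.

0.191 kmol/m³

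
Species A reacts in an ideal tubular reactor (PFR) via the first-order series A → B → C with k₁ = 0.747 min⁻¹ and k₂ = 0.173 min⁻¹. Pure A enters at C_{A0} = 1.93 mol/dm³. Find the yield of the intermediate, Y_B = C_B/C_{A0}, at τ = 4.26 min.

For first-order series with pure A initially, C_B(τ) = k₁C_{A0}/(k₂−k₁)·(e^(−k₁τ) − e^(−k₂τ)).
e^(−k₁τ) = e^(−0.747×4.26) = e^(−3.182) = 0.04149; e^(−k₂τ) = e^(−0.7370) = 0.4786.
C_B = 0.747×1.93/(0.173−0.747) × (0.04149−0.4786) = (-2.512)×(-0.4371) = 1.098 mol/dm³.
Y_B = C_B/C_{A0} = 1.098/1.93 = 0.569.

0.569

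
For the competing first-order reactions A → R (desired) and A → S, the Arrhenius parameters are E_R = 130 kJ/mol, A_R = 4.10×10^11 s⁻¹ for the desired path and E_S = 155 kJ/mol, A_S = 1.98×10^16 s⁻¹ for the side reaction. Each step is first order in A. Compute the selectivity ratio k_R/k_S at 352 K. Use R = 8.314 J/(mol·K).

Since both paths have the same order in A, the concentration cancels and S_{R/S} = k_R/k_S = (A_R/A_S)·exp[(E_S−E_R)/(RT)].
(E_S−E_R)/(RT) = (155−130)×10³/(8.314×352) = 25000/2927 = 8.543.
k_R/k_S = (4.10×10^11/1.98×10^16)·exp(8.543) = 2.071×10^-5 × 5128 = 0.106.
Since E_R < E_S, lowering the temperature improves selectivity toward R.

0.106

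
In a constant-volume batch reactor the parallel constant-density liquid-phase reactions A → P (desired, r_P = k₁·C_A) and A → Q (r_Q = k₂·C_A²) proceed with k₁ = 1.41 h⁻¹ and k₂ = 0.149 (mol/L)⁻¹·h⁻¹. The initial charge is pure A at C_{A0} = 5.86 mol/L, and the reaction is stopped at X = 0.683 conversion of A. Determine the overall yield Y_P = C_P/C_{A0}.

0.489

C_A = C_{A0}(1−X) = 1.858 mol/L.
Along a PFR/batch, dC_P/dC_A = −r_P/(r_P+r_Q) = −k₁/(k₁+k₂·C_A).
Integrating from C_{A0} to C_A: C_P = (1.41/0.149)·ln[(1.41+0.149·5.86)/(1.41+0.149·1.86)] = 9.463·ln(2.283/1.687) = 2.865 mol/L.
Y_P = C_P/C_{A0} = 2.865/5.86 = 0.489.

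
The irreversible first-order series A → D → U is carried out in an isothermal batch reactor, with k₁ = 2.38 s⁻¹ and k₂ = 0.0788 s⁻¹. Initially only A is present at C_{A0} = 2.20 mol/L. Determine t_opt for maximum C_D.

1.48 s

The intermediate peaks when r₁ = r₂, i.e. k₁e^(−k₁t) = k₂e^(−k₂t), giving t_opt = ln(k₂/k₁)/(k₂−k₁).
= ln(0.0788/2.38)/(0.0788−2.38) = ln(0.03311)/-2.301 = -3.408/-2.301 = 1.48 s.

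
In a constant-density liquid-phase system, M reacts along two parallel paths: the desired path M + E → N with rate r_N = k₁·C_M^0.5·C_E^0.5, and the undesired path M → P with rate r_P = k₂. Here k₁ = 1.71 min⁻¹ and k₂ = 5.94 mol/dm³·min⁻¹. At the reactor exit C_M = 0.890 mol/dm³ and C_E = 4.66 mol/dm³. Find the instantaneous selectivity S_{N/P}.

0.586

S_{N/P} = r_N/r_P = (k₁·C_M^0.5·C_E^0.5)/(k₂) = (k₁/k₂)·C_M^0.5·C_E^0.5.
= (1.71×0.8900^0.5×4.660^0.5) / (5.94) = 3.482/5.940 = 0.586.
Since the desired path is higher order in M, keeping C_M high (PFR or concentrated feed) favours N.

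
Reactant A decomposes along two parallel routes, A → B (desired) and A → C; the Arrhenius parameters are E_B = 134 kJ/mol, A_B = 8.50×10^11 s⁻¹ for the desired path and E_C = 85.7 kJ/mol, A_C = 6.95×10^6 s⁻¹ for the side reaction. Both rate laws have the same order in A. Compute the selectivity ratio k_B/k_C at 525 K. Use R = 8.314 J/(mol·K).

Since both paths have the same order in A, the concentration cancels and S_{B/C} = k_B/k_C = (A_B/A_C)·exp[(E_C−E_B)/(RT)].
(E_C−E_B)/(RT) = (85.7−134)×10³/(8.314×525) = -48300/4365 = -11.07.
k_B/k_C = (8.50×10^11/6.95×10^6)·exp(-11.07) = 1.223×10^5 × 1.564×10^-5 = 1.91.
Since E_B > E_C, raising the temperature improves selectivity toward B.

1.91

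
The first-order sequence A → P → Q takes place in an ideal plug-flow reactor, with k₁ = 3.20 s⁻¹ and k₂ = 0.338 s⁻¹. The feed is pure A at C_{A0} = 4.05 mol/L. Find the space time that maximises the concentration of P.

For first-order series the maximum of C_P occurs at τ_opt = ln(k₂/k₁)/(k₂−k₁).
= ln(0.338/3.20)/(0.338−3.20) = ln(0.1056)/-2.862 = -2.248/-2.862 = 0.785 s.

0.785 s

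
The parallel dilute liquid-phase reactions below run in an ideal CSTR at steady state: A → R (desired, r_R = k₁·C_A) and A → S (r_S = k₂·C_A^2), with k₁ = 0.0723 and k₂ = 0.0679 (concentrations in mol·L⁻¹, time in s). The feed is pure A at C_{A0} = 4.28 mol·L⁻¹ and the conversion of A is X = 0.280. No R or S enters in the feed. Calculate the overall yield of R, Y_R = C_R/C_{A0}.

Exit C_A = C_{A0}(1−X) = 4.28×0.720 = 3.082 mol·L⁻¹.
Rates in a CSTR are evaluated at the outlet concentration: r_R = 0.0723×3.082 = 0.2228, r_S = 0.0679×3.082^2 = 0.6448.
Fraction of consumed A going to R: r_R/(r_R+r_S) = 0.2568.
C_R = 0.2568·C_{A0}·X = 0.2568×4.28×0.280 = 0.308 mol·L⁻¹; Y_R = C_R/C_{A0} = 0.0719.

0.0719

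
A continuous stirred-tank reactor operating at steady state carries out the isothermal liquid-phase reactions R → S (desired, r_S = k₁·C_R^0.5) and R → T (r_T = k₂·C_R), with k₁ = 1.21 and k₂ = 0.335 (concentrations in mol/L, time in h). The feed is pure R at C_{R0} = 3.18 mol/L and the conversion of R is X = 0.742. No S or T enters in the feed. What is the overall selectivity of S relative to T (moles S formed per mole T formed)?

Exit C_R = C_{R0}(1−X) = 3.18×0.258 = 0.8204 mol/L.
Rates in a CSTR are evaluated at the outlet concentration: r_S = 1.21×0.8204^0.5 = 1.096, r_T = 0.335×0.8204 = 0.2748.
Overall selectivity = C_S/C_T = r_Sτ/(r_Tτ) = r_S/r_T = 3.99.

3.99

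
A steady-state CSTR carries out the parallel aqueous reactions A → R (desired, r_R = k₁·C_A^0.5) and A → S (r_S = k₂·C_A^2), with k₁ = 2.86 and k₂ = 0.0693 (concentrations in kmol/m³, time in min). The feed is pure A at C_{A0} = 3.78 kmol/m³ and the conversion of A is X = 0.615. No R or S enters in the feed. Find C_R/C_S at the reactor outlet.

23.5

Exit C_A = C_{A0}(1−X) = 3.78×0.385 = 1.455 kmol/m³.
Rates in a CSTR are evaluated at the outlet concentration: r_R = 2.86×1.455^0.5 = 3.450, r_S = 0.0693×1.455^2 = 0.1468.
Overall selectivity = C_R/C_S = r_Rτ/(r_Sτ) = r_R/r_S = 23.5.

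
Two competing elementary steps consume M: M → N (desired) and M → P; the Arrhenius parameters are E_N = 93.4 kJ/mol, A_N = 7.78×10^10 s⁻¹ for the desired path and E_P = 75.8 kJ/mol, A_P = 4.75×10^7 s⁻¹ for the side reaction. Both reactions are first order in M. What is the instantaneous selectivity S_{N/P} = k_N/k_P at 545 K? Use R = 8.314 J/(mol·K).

33.7

Since both paths have the same order in M, the concentration cancels and S_{N/P} = k_N/k_P = (A_N/A_P)·exp[(E_P−E_N)/(RT)].
(E_P−E_N)/(RT) = (75.8−93.4)×10³/(8.314×545) = -17600/4531 = -3.884.
k_N/k_P = (7.78×10^10/4.75×10^7)·exp(-3.884) = 1638 × 0.02056 = 33.7.
Since E_N > E_P, raising the temperature improves selectivity toward N.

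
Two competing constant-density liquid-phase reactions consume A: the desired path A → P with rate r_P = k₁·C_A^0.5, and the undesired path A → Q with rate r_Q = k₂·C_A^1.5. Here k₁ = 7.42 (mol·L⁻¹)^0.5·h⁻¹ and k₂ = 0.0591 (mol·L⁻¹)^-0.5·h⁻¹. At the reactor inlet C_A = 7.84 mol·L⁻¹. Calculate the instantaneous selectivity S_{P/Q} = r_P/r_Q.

16.0

S_{P/Q} = r_P/r_Q = (k₁·C_A^0.5)/(k₂·C_A^1.5) = (k₁/k₂)·C_A⁻¹.
= (7.42×7.840^0.5) / (0.0591×7.840^1.5) = 20.78/1.297 = 16.0.
The undesired path is higher order in A, so low C_A (CSTR or dilute feed) favours P.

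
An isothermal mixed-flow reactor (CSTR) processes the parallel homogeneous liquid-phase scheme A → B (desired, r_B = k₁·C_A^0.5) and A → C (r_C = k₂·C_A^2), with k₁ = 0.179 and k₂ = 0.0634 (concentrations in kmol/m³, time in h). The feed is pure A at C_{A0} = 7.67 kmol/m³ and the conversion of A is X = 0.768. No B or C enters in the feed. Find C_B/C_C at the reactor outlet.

Exit C_A = C_{A0}(1−X) = 7.67×0.232 = 1.779 kmol/m³.
In a CSTR the entire volume is at exit conditions, so r_B = 0.179×1.779^0.5 = 0.2388 and r_C = 0.0634×1.779^2 = 0.2008.
Overall selectivity = C_B/C_C = r_Bτ/(r_Cτ) = r_B/r_C = 1.19.

1.19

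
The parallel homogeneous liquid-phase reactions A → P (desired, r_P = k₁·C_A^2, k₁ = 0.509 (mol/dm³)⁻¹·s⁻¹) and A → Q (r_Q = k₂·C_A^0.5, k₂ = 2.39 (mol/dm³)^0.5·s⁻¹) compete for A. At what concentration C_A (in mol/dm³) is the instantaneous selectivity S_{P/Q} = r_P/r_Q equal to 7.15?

S_{P/Q} = (k₁/k₂)·C_A^1.5 ⇒ C_A = (S·k₂/k₁)^(1/1.5).
= (7.15×2.39/0.509)^(0.6667) = (33.57)^(0.6667) = 10.4 mol/dm³.

10.4 mol/dm³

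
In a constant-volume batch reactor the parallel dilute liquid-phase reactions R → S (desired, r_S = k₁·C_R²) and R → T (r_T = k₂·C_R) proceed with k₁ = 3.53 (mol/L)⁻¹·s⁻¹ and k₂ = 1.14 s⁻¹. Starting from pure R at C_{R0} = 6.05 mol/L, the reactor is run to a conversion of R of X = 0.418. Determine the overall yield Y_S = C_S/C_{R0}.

C_R = C_{R0}(1−X) = 3.521 mol/L.
Along a PFR/batch, dC_T/dC_R = −r_T/(r_S+r_T) = −k₂/(k₂+k₁·C_R).
Integrating from C_{R0} to C_R: C_T = (1.14/3.53)·ln[(1.14+3.53·6.05)/(1.14+3.53·3.52)] = 0.3229·ln(22.50/13.57) = 0.1633 mol/L.
Then C_S = (C_{R0}−C_R) − C_T = 2.529 − 0.1633 = 2.366 mol/L.
Y_S = C_S/C_{R0} = 2.366/6.05 = 0.391.

0.391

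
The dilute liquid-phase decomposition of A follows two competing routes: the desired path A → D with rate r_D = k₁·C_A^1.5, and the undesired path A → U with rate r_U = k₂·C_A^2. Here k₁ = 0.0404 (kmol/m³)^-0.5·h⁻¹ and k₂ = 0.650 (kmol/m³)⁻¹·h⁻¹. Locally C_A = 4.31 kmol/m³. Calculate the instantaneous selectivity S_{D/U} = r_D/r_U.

0.0299

S_{D/U} = r_D/r_U = (k₁·C_A^1.5)/(k₂·C_A^2) = (k₁/k₂)·C_A^-0.5.
= (0.0404×4.310^1.5) / (0.650×4.310^2) = 0.3615/12.07 = 0.0299.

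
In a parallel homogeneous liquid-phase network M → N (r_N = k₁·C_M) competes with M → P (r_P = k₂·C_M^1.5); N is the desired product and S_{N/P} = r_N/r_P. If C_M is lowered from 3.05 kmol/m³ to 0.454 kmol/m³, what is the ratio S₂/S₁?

2.59

S_{N/P} = (k₁/k₂)·C_M^-0.5, so S₂/S₁ = (C_{M,2}/C_{M,1})^-0.5.
= (0.454/3.05)^(-0.5) = (0.1489)^(-0.5) = 2.59.
Selectivity toward N rises as C_M falls — low-concentration operation is favoured.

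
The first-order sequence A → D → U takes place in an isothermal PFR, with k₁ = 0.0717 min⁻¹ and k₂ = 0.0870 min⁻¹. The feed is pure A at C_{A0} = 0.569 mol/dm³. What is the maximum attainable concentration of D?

0.189 mol/dm³

Evaluating C_D at τ_opt = ln(k₂/k₁)/(k₂−k₁) gives C_{D,max}/C_{A0} = (k₁/k₂)^[k₂/(k₂−k₁)].
= (0.0717/0.0870)^(0.0870/(0.0870−0.0717)) = (0.8241)^(5.686) = 0.3329.
C_{D,max} = 0.3329×0.569 = 0.189 mol/dm³.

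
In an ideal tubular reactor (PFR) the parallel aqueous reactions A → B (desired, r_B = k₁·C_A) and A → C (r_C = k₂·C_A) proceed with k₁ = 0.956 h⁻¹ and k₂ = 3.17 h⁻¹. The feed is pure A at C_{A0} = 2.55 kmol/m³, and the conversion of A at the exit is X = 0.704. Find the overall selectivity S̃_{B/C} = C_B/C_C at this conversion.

C_A = C_{A0}(1−X) = 0.7548 kmol/m³.
Both paths are first order in A, so the instantaneous fraction to B is constant: dC_B/d(−C_A) = k₁/(k₁+k₂) = 0.2317.
C_B = 0.2317·(C_{A0}−C_A) = 0.2317×1.795 = 0.416 kmol/m³.
C_C = (C_{A0}−C_A)−C_B = 1.379 kmol/m³; S̃_{B/C} = 0.4160/1.379 = 0.302.

0.302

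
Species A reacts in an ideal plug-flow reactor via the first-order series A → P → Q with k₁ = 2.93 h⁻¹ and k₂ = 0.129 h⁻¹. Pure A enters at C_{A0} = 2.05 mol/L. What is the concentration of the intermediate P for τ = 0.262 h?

1.08 mol/L

For first-order series with pure A initially, C_P(τ) = k₁C_{A0}/(k₂−k₁)·(e^(−k₁τ) − e^(−k₂τ)).
e^(−k₁τ) = e^(−2.93×0.262) = e^(−0.7677) = 0.4641; e^(−k₂τ) = e^(−0.03380) = 0.9668.
C_P = 2.93×2.05/(0.129−2.93) × (0.4641−0.9668) = (-2.144)×(-0.5027) = 1.078 mol/L.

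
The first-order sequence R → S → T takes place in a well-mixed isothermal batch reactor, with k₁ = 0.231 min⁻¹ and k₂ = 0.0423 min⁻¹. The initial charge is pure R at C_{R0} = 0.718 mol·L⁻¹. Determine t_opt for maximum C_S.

9.00 min

Setting dC_S/dt = 0 gives t_opt = ln(k₂/k₁)/(k₂−k₁).
= ln(0.0423/0.231)/(0.0423−0.231) = ln(0.1831)/-0.1887 = -1.698/-0.1887 = 9.00 min.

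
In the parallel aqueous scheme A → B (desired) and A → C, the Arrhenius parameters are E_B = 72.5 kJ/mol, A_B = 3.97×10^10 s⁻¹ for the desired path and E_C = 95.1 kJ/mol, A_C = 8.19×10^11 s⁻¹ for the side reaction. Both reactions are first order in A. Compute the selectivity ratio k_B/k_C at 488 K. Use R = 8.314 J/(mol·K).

12.7

Since both paths have the same order in A, the concentration cancels and S_{B/C} = k_B/k_C = (A_B/A_C)·exp[(E_C−E_B)/(RT)].
(E_C−E_B)/(RT) = (95.1−72.5)×10³/(8.314×488) = 22600/4057 = 5.570.
k_B/k_C = (3.97×10^10/8.19×10^11)·exp(5.570) = 0.04847 × 262.5 = 12.7.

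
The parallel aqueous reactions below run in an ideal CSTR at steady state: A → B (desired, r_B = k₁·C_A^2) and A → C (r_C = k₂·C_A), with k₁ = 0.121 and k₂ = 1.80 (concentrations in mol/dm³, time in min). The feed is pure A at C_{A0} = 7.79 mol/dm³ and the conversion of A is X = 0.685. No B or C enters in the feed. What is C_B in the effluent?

Exit C_A = C_{A0}(1−X) = 7.79×0.315 = 2.454 mol/dm³.
A CSTR operates uniformly at the exit composition, giving r_B = 0.7286 and r_C = 4.417 (each k·C_A^n at C_A = 2.454).
Fraction of consumed A going to B: r_B/(r_B+r_C) = 0.1416.
C_B = 0.1416·C_{A0}·X = 0.1416×7.79×0.685 = 0.756 mol/dm³.

0.756 mol/dm³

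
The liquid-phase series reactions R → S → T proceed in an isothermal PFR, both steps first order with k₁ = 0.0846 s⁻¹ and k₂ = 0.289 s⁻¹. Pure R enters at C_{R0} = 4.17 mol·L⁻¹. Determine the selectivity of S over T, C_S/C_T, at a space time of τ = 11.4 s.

Solving the coupled first-order balances gives C_S(τ) = [k₁/(k₂−k₁)]·C_{R0}·(e^(−k₁τ) − e^(−k₂τ)).
e^(−k₁τ) = e^(−0.0846×11.4) = e^(−0.9644) = 0.3812; e^(−k₂τ) = e^(−3.295) = 0.03708.
C_S = 0.0846×4.17/(0.289−0.0846) × (0.3812−0.03708) = 1.726×0.3441 = 0.5939 mol·L⁻¹.
C_R = C_{R0}e^(−k₁τ) = 1.590 mol·L⁻¹, so C_T = C_{R0}−C_R−C_S = 1.986 mol·L⁻¹; C_S/C_T = 0.299.

0.299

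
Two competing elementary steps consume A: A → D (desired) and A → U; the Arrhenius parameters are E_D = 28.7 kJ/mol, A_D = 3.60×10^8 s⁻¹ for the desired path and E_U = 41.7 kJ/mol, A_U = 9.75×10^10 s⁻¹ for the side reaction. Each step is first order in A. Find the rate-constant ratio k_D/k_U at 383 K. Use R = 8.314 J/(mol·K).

0.219

With equal orders, S_{D/U} = k_D/k_U = (A_D/A_U)·exp[(E_U−E_D)/(RT)].
(E_U−E_D)/(RT) = (41.7−28.7)×10³/(8.314×383) = 13000/3184 = 4.083.
k_D/k_U = (3.60×10^8/9.75×10^10)·exp(4.083) = 0.003692 × 59.30 = 0.219.
Since E_D < E_U, lowering the temperature improves selectivity toward D.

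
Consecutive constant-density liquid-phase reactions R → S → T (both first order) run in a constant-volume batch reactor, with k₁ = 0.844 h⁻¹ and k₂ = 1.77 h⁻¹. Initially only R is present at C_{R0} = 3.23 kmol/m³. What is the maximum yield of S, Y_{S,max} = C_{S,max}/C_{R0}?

For a first-order series the maximum intermediate yield is C_{S,max}/C_{R0} = (k₁/k₂)^[k₂/(k₂−k₁)].
= (0.844/1.77)^(1.77/(1.77−0.844)) = (0.4768)^(1.911) = 0.2428.

0.243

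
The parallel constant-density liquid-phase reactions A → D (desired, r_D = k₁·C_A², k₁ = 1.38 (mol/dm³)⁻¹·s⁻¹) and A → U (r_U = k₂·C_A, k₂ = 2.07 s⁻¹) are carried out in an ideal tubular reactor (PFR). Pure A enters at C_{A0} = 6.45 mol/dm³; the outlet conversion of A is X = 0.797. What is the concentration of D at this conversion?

C_A = C_{A0}(1−X) = 1.309 mol/dm³.
Along a PFR/batch, dC_U/dC_A = −r_U/(r_D+r_U) = −k₂/(k₂+k₁·C_A).
Integrating from C_{A0} to C_A: C_U = (2.07/1.38)·ln[(2.07+1.38·6.45)/(2.07+1.38·1.31)] = 1.500·ln(10.97/3.877) = 1.560 mol/dm³.
Then C_D = (C_{A0}−C_A) − C_U = 5.141 − 1.560 = 3.580 mol/dm³.

3.58 mol/dm³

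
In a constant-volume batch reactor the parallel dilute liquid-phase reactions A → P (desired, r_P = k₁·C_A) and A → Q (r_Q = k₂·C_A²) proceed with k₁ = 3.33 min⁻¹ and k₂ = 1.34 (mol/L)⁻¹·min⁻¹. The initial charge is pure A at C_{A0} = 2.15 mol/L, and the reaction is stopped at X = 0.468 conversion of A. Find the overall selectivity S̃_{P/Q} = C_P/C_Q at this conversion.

1.53

C_A = C_{A0}(1−X) = 1.144 mol/L.
Along a PFR/batch, dC_P/dC_A = −r_P/(r_P+r_Q) = −k₁/(k₁+k₂·C_A).
Integrating from C_{A0} to C_A: C_P = (3.33/1.34)·ln[(3.33+1.34·2.15)/(3.33+1.34·1.14)] = 2.485·ln(6.211/4.863) = 0.6082 mol/L.
C_Q = (C_{A0}−C_A)−C_P = 0.3980 mol/L; S̃_{P/Q} = 0.6082/0.3980 = 1.53.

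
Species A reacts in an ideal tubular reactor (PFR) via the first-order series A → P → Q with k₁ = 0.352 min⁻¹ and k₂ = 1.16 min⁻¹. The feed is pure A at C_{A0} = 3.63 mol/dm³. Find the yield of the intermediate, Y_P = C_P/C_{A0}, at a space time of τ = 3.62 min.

0.115

Solving the coupled first-order balances gives C_P(τ) = [k₁/(k₂−k₁)]·C_{A0}·(e^(−k₁τ) − e^(−k₂τ)).
e^(−k₁τ) = e^(−0.352×3.62) = e^(−1.274) = 0.2796; e^(−k₂τ) = e^(−4.199) = 0.01501.
C_P = 0.352×3.63/(1.16−0.352) × (0.2796−0.01501) = 1.581×0.2646 = 0.4185 mol/dm³.
Y_P = C_P/C_{A0} = 0.4185/3.63 = 0.115.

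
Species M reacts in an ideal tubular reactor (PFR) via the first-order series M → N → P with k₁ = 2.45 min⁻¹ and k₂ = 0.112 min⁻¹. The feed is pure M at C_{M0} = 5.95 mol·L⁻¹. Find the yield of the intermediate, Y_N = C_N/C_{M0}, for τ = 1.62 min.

For first-order series with pure M initially, C_N(τ) = k₁C_{M0}/(k₂−k₁)·(e^(−k₁τ) − e^(−k₂τ)).
e^(−k₁τ) = e^(−2.45×1.62) = e^(−3.969) = 0.01889; e^(−k₂τ) = e^(−0.1814) = 0.8341.
C_N = 2.45×5.95/(0.112−2.45) × (0.01889−0.8341) = (-6.235)×(-0.8152) = 5.083 mol·L⁻¹.
Y_N = C_N/C_{M0} = 5.083/5.95 = 0.854.

0.854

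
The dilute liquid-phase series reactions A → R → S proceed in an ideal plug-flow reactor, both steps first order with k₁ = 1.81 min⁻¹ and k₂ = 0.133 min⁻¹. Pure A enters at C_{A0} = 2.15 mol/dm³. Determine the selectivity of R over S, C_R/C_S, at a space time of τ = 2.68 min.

Solving the coupled first-order balances gives C_R(τ) = [k₁/(k₂−k₁)]·C_{A0}·(e^(−k₁τ) − e^(−k₂τ)).
e^(−k₁τ) = e^(−1.81×2.68) = e^(−4.851) = 0.007822; e^(−k₂τ) = e^(−0.3564) = 0.7002.
C_R = 1.81×2.15/(0.133−1.81) × (0.007822−0.7002) = (-2.321)×(-0.6923) = 1.607 mol/dm³.
C_A = C_{A0}e^(−k₁τ) = 0.01682 mol/dm³, so C_S = C_{A0}−C_A−C_R = 0.5266 mol/dm³; C_R/C_S = 3.05.

3.05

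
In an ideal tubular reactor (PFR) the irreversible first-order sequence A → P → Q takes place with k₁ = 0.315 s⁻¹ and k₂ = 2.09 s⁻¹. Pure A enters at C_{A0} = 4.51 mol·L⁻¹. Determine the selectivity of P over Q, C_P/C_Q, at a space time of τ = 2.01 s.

0.243

For first-order series with pure A initially, C_P(τ) = k₁C_{A0}/(k₂−k₁)·(e^(−k₁τ) − e^(−k₂τ)).
e^(−k₁τ) = e^(−0.315×2.01) = e^(−0.6331) = 0.5309; e^(−k₂τ) = e^(−4.201) = 0.01498.
C_P = 0.315×4.51/(2.09−0.315) × (0.5309−0.01498) = 0.8004×0.5159 = 0.4129 mol·L⁻¹.
C_A = C_{A0}e^(−k₁τ) = 2.394 mol·L⁻¹, so C_Q = C_{A0}−C_A−C_P = 1.703 mol·L⁻¹; C_P/C_Q = 0.243.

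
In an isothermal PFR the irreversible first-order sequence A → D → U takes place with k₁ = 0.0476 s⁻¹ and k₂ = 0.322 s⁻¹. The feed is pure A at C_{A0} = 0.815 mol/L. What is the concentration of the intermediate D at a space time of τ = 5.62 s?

0.0850 mol/L

For first-order series with pure A initially, C_D(τ) = k₁C_{A0}/(k₂−k₁)·(e^(−k₁τ) − e^(−k₂τ)).
e^(−k₁τ) = e^(−0.0476×5.62) = e^(−0.2675) = 0.7653; e^(−k₂τ) = e^(−1.810) = 0.1637.
C_D = 0.0476×0.815/(0.322−0.0476) × (0.7653−0.1637) = 0.1414×0.6016 = 0.08505 mol/L.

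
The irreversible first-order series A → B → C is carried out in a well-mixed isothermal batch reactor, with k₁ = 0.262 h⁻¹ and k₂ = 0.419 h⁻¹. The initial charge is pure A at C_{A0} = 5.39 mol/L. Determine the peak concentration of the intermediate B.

Evaluating C_B at t_opt = ln(k₂/k₁)/(k₂−k₁) gives C_{B,max}/C_{A0} = (k₁/k₂)^[k₂/(k₂−k₁)].
= (0.262/0.419)^(0.419/(0.419−0.262)) = (0.6253)^(2.669) = 0.2856.
C_{B,max} = 0.2856×5.39 = 1.54 mol/L.

1.54 mol/L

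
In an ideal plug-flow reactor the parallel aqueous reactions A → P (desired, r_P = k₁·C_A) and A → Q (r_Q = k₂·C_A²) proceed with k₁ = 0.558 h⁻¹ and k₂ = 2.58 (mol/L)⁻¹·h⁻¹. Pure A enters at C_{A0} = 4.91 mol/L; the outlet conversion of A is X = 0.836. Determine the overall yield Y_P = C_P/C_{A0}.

0.0711

C_A = C_{A0}(1−X) = 0.8052 mol/L.
Along a PFR/batch, dC_P/dC_A = −r_P/(r_P+r_Q) = −k₁/(k₁+k₂·C_A).
Integrating from C_{A0} to C_A: C_P = (0.558/2.58)·ln[(0.558+2.58·4.91)/(0.558+2.58·0.805)] = 0.2163·ln(13.23/2.636) = 0.3489 mol/L.
Y_P = C_P/C_{A0} = 0.3489/4.91 = 0.0711.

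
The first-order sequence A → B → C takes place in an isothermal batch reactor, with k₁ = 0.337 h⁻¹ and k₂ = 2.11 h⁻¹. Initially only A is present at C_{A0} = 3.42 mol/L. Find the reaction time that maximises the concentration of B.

1.03 h

For first-order series the maximum of C_B occurs at t_opt = ln(k₂/k₁)/(k₂−k₁).
= ln(2.11/0.337)/(2.11−0.337) = ln(6.261)/1.773 = 1.834/1.773 = 1.03 h.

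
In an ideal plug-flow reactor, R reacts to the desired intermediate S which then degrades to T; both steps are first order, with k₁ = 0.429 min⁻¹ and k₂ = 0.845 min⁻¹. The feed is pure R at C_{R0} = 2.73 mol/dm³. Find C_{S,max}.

At the optimum, C_{S,max}/C_{R0} = (k₁/k₂)^[k₂/(k₂−k₁)].
= (0.429/0.845)^(0.845/(0.845−0.429)) = (0.5077)^(2.031) = 0.2523.
C_{S,max} = 0.2523×2.73 = 0.689 mol/dm³.

0.689 mol/dm³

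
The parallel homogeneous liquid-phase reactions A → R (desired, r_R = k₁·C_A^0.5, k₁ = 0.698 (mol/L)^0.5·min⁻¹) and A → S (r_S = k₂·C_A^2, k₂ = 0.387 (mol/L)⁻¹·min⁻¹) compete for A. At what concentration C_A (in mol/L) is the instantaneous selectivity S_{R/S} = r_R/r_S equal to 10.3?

0.313 mol/L

S_{R/S} = (k₁/k₂)·C_A^-1.5 ⇒ C_A = (S·k₂/k₁)^(1/(-1.5)).
= (10.3×0.387/0.698)^(-0.6667) = (5.711)^(-0.6667) = 0.313 mol/L.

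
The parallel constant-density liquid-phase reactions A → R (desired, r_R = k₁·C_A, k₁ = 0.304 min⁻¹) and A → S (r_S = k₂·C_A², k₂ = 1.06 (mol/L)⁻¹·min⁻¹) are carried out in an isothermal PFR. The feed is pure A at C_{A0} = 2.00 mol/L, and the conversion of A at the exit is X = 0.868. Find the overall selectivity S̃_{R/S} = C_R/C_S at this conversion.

C_A = C_{A0}(1−X) = 0.2640 mol/L.
Along a PFR/batch, dC_R/dC_A = −r_R/(r_R+r_S) = −k₁/(k₁+k₂·C_A).
Integrating from C_{A0} to C_A: C_R = (0.304/1.06)·ln[(0.304+1.06·2.00)/(0.304+1.06·0.264)] = 0.2868·ln(2.424/0.5838) = 0.4083 mol/L.
C_S = (C_{A0}−C_A)−C_R = 1.328 mol/L; S̃_{R/S} = 0.4083/1.328 = 0.307.

0.307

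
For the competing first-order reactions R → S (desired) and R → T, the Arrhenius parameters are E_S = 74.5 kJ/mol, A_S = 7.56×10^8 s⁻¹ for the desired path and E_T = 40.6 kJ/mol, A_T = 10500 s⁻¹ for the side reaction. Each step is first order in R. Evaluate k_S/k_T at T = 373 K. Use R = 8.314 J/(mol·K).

Since both paths have the same order in R, the concentration cancels and S_{S/T} = k_S/k_T = (A_S/A_T)·exp[(E_T−E_S)/(RT)].
(E_T−E_S)/(RT) = (40.6−74.5)×10³/(8.314×373) = -33900/3101 = -10.93.
k_S/k_T = (7.56×10^8/10500)·exp(-10.93) = 72000 × 1.789×10^-5 = 1.29.
Since E_S > E_T, raising the temperature improves selectivity toward S.

1.29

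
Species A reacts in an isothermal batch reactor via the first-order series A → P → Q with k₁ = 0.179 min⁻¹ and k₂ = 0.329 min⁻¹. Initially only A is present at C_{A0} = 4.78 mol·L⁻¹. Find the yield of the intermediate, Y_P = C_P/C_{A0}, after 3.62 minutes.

Solving the coupled first-order balances gives C_P(t) = [k₁/(k₂−k₁)]·C_{A0}·(e^(−k₁t) − e^(−k₂t)).
e^(−k₁t) = e^(−0.179×3.62) = e^(−0.6480) = 0.5231; e^(−k₂t) = e^(−1.191) = 0.3039.
C_P = 0.179×4.78/(0.329−0.179) × (0.5231−0.3039) = 5.704×0.2192 = 1.250 mol·L⁻¹.
Y_P = C_P/C_{A0} = 1.250/4.78 = 0.262.

0.262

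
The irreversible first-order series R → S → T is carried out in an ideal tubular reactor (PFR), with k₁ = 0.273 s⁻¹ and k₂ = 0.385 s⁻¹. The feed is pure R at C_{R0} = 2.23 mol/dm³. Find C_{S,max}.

0.684 mol/dm³

Evaluating C_S at τ_opt = ln(k₂/k₁)/(k₂−k₁) gives C_{S,max}/C_{R0} = (k₁/k₂)^[k₂/(k₂−k₁)].
= (0.273/0.385)^(0.385/(0.385−0.273)) = (0.7091)^(3.438) = 0.3068.
C_{S,max} = 0.3068×2.23 = 0.684 mol/dm³.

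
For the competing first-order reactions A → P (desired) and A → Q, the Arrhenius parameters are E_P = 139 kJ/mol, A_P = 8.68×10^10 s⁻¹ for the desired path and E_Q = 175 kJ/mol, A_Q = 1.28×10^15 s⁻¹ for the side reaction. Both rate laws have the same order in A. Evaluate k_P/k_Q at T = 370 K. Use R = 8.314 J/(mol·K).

k_P/k_Q = (A_P/A_Q)·exp[−(E_P−E_Q)/(RT)] = (A_P/A_Q)·exp[(E_Q−E_P)/(RT)].
(E_Q−E_P)/(RT) = (175−139)×10³/(8.314×370) = 36000/3076 = 11.70.
k_P/k_Q = (8.68×10^10/1.28×10^15)·exp(11.70) = 6.781×10^-5 × 1.209×10^5 = 8.20.
Since E_P < E_Q, lowering the temperature improves selectivity toward P.

8.20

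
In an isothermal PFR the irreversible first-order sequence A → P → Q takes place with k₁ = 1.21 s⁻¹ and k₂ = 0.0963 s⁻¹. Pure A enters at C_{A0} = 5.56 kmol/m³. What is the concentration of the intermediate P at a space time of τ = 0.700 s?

3.06 kmol/m³

The intermediate concentration in a first-order A→B→C sequence is C_P = k₁C_{A0}(e^(−k₁τ) − e^(−k₂τ))/(k₂−k₁).
e^(−k₁τ) = e^(−1.21×0.700) = e^(−0.8470) = 0.4287; e^(−k₂τ) = e^(−0.06741) = 0.9348.
C_P = 1.21×5.56/(0.0963−1.21) × (0.4287−0.9348) = (-6.041)×(-0.5061) = 3.057 kmol/m³.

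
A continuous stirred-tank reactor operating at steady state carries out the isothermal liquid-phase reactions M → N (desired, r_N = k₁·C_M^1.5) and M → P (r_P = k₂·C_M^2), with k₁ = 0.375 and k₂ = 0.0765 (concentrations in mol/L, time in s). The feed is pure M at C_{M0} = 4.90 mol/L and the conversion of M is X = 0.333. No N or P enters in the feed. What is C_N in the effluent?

1.19 mol/L

Exit C_M = C_{M0}(1−X) = 4.90×0.667 = 3.268 mol/L.
A CSTR operates uniformly at the exit composition, giving r_N = 2.216 and r_P = 0.8172 (each k·C_M^n at C_M = 3.268).
Fraction of consumed M going to N: r_N/(r_N+r_P) = 0.7306.
C_N = 0.7306·C_{M0}·X = 0.7306×4.90×0.333 = 1.19 mol/L.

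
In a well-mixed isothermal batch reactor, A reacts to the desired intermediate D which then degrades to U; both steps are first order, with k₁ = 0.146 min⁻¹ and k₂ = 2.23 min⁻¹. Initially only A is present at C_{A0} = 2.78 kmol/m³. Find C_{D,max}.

For a first-order series the maximum intermediate yield is C_{D,max}/C_{A0} = (k₁/k₂)^[k₂/(k₂−k₁)].
= (0.146/2.23)^(2.23/(2.23−0.146)) = (0.06547)^(1.070) = 0.05409.
C_{D,max} = 0.05409×2.78 = 0.150 kmol/m³.

0.150 kmol/m³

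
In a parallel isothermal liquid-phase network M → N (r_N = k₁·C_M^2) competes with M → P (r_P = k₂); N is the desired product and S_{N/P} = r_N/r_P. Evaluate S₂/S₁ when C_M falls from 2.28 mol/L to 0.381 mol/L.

S_{N/P} = (k₁/k₂)·C_M^2, so S₂/S₁ = (C_{M,2}/C_{M,1})^2.
= (0.381/2.28)^2 = (0.1671)^2 = 0.0279.
Selectivity toward N falls as C_M falls — high-concentration operation is favoured.

0.0279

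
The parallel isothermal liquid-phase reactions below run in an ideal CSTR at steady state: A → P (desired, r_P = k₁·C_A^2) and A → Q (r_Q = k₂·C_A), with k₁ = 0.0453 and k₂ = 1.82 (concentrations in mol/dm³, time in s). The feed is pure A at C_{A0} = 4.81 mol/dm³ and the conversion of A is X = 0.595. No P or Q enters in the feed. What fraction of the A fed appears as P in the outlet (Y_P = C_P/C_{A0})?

Exit C_A = C_{A0}(1−X) = 4.81×0.405 = 1.948 mol/dm³.
In a CSTR the entire volume is at exit conditions, so r_P = 0.0453×1.948^2 = 0.1719 and r_Q = 1.82×1.948 = 3.545.
Fraction of consumed A going to P: r_P/(r_P+r_Q) = 0.04624.
C_P = 0.04624·C_{A0}·X = 0.04624×4.81×0.595 = 0.132 mol/dm³; Y_P = C_P/C_{A0} = 0.0275.

0.0275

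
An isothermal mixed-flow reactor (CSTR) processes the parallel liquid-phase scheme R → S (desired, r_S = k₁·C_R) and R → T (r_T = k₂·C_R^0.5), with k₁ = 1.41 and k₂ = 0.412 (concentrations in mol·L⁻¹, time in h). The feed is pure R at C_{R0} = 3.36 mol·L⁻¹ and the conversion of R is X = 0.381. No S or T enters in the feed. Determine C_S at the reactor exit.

1.06 mol·L⁻¹

Exit C_R = C_{R0}(1−X) = 3.36×0.619 = 2.080 mol·L⁻¹.
A CSTR operates uniformly at the exit composition, giving r_S = 2.933 and r_T = 0.5942 (each k·C_R^n at C_R = 2.080).
Fraction of consumed R going to S: r_S/(r_S+r_T) = 0.8315.
C_S = 0.8315·C_{R0}·X = 0.8315×3.36×0.381 = 1.06 mol·L⁻¹.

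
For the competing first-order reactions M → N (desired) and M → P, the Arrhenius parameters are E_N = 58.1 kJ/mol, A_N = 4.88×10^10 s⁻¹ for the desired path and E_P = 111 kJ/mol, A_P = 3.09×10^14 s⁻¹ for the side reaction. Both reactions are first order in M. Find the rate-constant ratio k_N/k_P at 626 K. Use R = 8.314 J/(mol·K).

Since both paths have the same order in M, the concentration cancels and S_{N/P} = k_N/k_P = (A_N/A_P)·exp[(E_P−E_N)/(RT)].
(E_P−E_N)/(RT) = (111−58.1)×10³/(8.314×626) = 52900/5205 = 10.16.
k_N/k_P = (4.88×10^10/3.09×10^14)·exp(10.16) = 1.579×10^-4 × 25956 = 4.10.
Since E_N < E_P, lowering the temperature improves selectivity toward N.

4.10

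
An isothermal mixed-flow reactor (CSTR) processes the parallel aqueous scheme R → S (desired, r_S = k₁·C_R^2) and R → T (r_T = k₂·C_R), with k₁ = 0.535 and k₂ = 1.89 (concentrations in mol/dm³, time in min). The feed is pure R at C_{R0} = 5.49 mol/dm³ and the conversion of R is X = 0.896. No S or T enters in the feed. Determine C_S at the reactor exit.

Exit C_R = C_{R0}(1−X) = 5.49×0.104 = 0.5710 mol/dm³.
A CSTR operates uniformly at the exit composition, giving r_S = 0.1744 and r_T = 1.079 (each k·C_R^n at C_R = 0.5710).
Fraction of consumed R going to S: r_S/(r_S+r_T) = 0.1391.
C_S = 0.1391·C_{R0}·X = 0.1391×5.49×0.896 = 0.684 mol/dm³.

0.684 mol/dm³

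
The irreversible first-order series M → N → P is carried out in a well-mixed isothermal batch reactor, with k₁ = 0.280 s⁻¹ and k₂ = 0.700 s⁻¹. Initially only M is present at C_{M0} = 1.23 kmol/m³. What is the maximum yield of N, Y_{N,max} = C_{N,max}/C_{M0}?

0.217

Evaluating C_N at t_opt = ln(k₂/k₁)/(k₂−k₁) gives C_{N,max}/C_{M0} = (k₁/k₂)^[k₂/(k₂−k₁)].
= (0.280/0.700)^(0.700/(0.700−0.280)) = (0.4000)^(1.667) = 0.2172.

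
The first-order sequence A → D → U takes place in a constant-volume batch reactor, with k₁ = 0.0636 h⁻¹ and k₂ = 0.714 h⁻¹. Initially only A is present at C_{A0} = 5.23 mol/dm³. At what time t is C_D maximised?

3.72 h

Setting dC_D/dt = 0 gives t_opt = ln(k₂/k₁)/(k₂−k₁).
= ln(0.714/0.0636)/(0.714−0.0636) = ln(11.23)/0.6504 = 2.418/0.6504 = 3.72 h.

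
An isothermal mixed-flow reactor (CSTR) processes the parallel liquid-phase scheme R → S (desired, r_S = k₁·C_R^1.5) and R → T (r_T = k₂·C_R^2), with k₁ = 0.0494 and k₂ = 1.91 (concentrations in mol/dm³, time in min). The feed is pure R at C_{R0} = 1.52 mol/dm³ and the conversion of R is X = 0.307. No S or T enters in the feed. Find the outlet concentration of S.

0.0115 mol/dm³

Exit C_R = C_{R0}(1−X) = 1.52×0.693 = 1.053 mol/dm³.
A CSTR operates uniformly at the exit composition, giving r_S = 0.05341 and r_T = 2.119 (each k·C_R^n at C_R = 1.053).
Fraction of consumed R going to S: r_S/(r_S+r_T) = 0.02458.
C_S = 0.02458·C_{R0}·X = 0.02458×1.52×0.307 = 0.0115 mol/dm³.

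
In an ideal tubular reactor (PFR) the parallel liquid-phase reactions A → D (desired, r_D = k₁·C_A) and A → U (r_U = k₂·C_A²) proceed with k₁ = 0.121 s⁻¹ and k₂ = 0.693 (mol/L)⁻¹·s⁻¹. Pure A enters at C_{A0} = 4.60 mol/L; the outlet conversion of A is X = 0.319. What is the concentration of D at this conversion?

0.0641 mol/L

C_A = C_{A0}(1−X) = 3.133 mol/L.
Along a PFR/batch, dC_D/dC_A = −r_D/(r_D+r_U) = −k₁/(k₁+k₂·C_A).
Integrating from C_{A0} to C_A: C_D = (0.121/0.693)·ln[(0.121+0.693·4.60)/(0.121+0.693·3.13)] = 0.1746·ln(3.309/2.292) = 0.06412 mol/L.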